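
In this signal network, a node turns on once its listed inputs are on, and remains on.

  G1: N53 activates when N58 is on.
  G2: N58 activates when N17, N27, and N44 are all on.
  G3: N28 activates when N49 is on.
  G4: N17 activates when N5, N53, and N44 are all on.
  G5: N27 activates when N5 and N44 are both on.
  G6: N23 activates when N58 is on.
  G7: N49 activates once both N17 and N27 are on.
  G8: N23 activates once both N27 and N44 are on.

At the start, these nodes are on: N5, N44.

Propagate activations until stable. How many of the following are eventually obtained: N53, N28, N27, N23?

2

N5 and N44 are on, so N27 activates (G5).
G8: N27 and N44 on → N23 on.
N53 would need N58 (G1), but N58 never turns on.
N28 would need N49 (G3), but N49 never turns on.
N27: reached.
N23: reached.
Reached: N27 and N23 — 2 of the 4.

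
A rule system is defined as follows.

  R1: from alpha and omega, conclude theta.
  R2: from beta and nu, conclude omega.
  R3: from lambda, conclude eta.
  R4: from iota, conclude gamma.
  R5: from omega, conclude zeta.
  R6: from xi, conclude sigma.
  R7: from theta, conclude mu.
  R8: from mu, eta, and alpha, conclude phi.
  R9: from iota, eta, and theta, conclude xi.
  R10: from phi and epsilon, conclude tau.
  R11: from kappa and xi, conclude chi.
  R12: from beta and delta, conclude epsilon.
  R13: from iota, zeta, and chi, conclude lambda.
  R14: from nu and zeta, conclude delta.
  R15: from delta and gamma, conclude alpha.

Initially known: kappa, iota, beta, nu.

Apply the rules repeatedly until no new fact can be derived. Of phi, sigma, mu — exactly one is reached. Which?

beta and nu hold, so omega follows (R2).
iota holds, so gamma follows (R4).
From omega, R5 gives zeta.
nu and zeta hold, so delta follows (R14).
delta and gamma hold, so alpha follows (R15).
alpha and omega hold, so theta follows (R1).
theta holds, so mu follows (R7).
phi would need mu, eta, and alpha (R8), but eta is never established. sigma would need xi (R6), but xi is never established.

mu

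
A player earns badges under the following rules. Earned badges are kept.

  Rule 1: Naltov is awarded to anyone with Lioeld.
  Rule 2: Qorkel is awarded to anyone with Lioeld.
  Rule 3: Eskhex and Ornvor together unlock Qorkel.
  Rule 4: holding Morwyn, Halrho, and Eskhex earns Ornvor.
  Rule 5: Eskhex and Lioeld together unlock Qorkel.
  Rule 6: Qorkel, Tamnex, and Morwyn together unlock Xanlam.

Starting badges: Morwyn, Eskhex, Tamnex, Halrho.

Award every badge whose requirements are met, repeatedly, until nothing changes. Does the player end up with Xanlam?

With Morwyn, Halrho, and Eskhex, Ornvor is earned (Rule 4).
With Eskhex and Ornvor, Qorkel is earned (Rule 3).
With Qorkel, Tamnex, and Morwyn, Xanlam is earned (Rule 6).

Yes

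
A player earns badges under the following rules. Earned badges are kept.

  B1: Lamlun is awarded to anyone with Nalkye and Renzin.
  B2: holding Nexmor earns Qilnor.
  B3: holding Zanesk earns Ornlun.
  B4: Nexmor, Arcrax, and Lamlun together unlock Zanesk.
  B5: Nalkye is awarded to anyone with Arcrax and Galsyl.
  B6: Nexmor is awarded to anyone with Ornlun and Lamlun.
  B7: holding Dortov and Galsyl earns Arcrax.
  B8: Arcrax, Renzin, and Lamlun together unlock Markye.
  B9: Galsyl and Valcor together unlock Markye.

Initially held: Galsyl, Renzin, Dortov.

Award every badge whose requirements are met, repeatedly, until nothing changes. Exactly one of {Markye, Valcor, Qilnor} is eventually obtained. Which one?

With Dortov and Galsyl, Arcrax is earned (B7).
With Arcrax and Galsyl, Nalkye is earned (B5).
With Nalkye and Renzin, Lamlun is earned (B1).
With Arcrax, Renzin, and Lamlun, Markye is earned (B8).
Qilnor would need Nexmor (B2), but Nexmor is never earned. No rule produces Valcor, and it is not given.

Markye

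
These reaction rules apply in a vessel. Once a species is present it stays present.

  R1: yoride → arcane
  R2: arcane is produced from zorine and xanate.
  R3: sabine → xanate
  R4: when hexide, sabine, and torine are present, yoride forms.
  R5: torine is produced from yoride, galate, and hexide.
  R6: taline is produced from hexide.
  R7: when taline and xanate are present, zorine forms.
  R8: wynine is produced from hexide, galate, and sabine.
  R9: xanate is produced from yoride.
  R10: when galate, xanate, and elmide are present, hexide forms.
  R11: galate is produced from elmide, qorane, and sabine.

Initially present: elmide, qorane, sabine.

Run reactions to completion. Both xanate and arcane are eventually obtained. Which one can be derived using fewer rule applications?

xanate: sabine present → xanate forms (R3). [1 rule application]
arcane: sabine present → xanate forms (R3). elmide, qorane, and sabine present → galate forms (R11). galate, xanate, and elmide present → hexide forms (R10). hexide present → taline forms (R6). taline and xanate present → zorine forms (R7). zorine and xanate present → arcane forms (R2). [6 rule applications]
xanate needs fewer.

xanate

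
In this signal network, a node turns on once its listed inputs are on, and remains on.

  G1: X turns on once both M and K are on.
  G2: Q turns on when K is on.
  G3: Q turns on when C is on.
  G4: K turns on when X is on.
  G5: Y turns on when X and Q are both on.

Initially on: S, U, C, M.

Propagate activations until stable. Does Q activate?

Yes

G3: C on → Q on.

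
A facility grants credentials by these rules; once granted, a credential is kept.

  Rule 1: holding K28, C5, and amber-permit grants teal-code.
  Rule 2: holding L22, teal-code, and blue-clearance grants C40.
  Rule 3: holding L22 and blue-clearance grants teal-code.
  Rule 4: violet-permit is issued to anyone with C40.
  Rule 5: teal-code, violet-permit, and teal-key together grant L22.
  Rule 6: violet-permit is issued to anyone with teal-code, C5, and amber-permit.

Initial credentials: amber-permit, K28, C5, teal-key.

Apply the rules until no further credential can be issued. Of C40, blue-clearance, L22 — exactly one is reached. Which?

L22

Holding K28, C5, and amber-permit grants teal-code (Rule 1).
Holding teal-code, C5, and amber-permit grants violet-permit (Rule 6).
Holding teal-code, violet-permit, and teal-key grants L22 (Rule 5).
No rule produces blue-clearance, and it is not given. C40 would need L22, teal-code, and blue-clearance (Rule 2), but blue-clearance is never granted.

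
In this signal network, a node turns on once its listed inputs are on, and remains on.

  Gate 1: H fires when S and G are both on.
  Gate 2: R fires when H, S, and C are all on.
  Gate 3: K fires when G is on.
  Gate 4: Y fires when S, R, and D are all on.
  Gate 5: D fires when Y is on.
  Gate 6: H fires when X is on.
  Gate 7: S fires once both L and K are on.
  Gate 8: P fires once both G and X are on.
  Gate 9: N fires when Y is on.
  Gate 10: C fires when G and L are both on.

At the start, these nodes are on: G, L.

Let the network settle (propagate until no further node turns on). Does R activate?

Gate 10: G and L on → C on.
G is on, so K fires (Gate 3).
L and K are on, so S fires (Gate 7).
Gate 1: S and G on → H on.
Gate 2: H, S, and C on → R on.

Yes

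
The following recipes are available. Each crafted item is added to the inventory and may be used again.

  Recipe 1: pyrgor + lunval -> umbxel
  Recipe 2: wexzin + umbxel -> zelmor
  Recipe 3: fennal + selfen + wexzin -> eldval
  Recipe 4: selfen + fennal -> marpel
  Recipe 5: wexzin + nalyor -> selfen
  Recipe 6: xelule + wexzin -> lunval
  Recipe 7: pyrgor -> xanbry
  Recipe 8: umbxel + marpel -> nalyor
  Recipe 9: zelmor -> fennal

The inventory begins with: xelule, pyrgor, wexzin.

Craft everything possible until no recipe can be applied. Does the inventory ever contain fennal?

Yes

xelule + wexzin -> lunval (Recipe 6).
Using Recipe 1, pyrgor and lunval make umbxel.
wexzin + umbxel -> zelmor (Recipe 2).
zelmor -> fennal (Recipe 9).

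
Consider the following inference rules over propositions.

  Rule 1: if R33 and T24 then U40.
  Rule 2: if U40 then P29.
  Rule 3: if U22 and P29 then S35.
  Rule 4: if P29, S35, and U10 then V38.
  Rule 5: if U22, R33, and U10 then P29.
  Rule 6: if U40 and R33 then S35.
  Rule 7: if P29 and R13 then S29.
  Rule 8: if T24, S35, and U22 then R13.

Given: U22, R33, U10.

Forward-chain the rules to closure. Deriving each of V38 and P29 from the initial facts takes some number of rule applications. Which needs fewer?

P29

P29: From U22, R33, and U10, Rule 5 gives P29. [1 rule application]
V38: U22, R33, and U10 hold, so P29 follows (Rule 5). From U22 and P29, Rule 3 gives S35. P29, S35, and U10 hold, so V38 follows (Rule 4). [3 rule applications]
P29 needs fewer.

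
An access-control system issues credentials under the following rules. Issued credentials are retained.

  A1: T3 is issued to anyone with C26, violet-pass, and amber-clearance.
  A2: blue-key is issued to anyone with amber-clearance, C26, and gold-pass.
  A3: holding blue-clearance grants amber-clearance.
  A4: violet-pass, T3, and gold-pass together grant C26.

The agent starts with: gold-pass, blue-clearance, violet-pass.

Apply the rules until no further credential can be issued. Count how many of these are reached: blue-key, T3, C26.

0

blue-key would need amber-clearance, C26, and gold-pass (A2), but C26 is never granted.
T3 would need C26, violet-pass, and amber-clearance (A1), but C26 is never granted.
C26 would need violet-pass, T3, and gold-pass (A4), but T3 is never granted.
None of the 3 are reached.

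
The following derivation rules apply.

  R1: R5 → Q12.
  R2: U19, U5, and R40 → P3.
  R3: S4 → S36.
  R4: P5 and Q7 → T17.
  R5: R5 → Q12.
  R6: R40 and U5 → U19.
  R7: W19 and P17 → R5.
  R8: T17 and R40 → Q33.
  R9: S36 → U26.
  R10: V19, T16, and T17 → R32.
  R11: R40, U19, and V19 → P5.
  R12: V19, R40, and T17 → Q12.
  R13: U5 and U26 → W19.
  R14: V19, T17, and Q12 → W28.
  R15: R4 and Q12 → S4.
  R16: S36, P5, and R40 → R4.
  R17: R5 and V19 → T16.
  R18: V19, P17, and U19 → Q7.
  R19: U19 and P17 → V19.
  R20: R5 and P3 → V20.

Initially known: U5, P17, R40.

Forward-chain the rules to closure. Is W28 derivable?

R40 and U5 hold, so U19 follows (R6).
U19 and P17 hold, so V19 follows (R19).
From R40, U19, and V19, R11 gives P5.
V19, P17, and U19 hold, so Q7 follows (R18).
From P5 and Q7, R4 gives T17.
From V19, R40, and T17, R12 gives Q12.
V19, T17, and Q12 hold, so W28 follows (R14).

Yes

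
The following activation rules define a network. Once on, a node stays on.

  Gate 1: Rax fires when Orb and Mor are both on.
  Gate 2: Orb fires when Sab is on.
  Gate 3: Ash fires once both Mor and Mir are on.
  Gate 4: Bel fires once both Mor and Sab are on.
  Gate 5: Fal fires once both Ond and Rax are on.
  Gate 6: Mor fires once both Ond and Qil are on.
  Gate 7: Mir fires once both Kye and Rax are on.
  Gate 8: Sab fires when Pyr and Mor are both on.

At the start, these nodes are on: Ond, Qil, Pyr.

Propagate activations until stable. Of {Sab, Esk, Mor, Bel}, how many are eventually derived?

3

Gate 6: Ond and Qil on → Mor on.
Gate 8: Pyr and Mor on → Sab on.
Gate 4: Mor and Sab on → Bel on.
Sab: reached.
No rule produces Esk, and it is not given.
Mor: reached.
Bel: reached.
Reached: Sab, Mor, and Bel — 3 of the 4.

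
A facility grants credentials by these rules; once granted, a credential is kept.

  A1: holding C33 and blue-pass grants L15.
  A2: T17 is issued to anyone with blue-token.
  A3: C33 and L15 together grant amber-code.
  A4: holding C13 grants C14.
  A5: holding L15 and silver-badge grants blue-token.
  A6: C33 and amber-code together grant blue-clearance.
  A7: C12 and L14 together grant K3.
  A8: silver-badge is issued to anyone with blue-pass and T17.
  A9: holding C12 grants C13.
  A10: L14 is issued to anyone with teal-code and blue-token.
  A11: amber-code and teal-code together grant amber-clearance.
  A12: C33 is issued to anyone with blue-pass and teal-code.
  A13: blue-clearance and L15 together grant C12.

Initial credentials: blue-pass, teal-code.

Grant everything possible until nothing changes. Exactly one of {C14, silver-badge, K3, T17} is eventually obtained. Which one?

Holding blue-pass and teal-code grants C33 (A12).
Holding C33 and blue-pass grants L15 (A1).
Holding C33 and L15 grants amber-code (A3).
Holding C33 and amber-code grants blue-clearance (A6).
Holding blue-clearance and L15 grants C12 (A13).
Holding C12 grants C13 (A9).
Holding C13 grants C14 (A4).
T17 would need blue-token (A2), but blue-token is never granted. K3 would need C12 and L14 (A7), but L14 is never granted. silver-badge would need blue-pass and T17 (A8), but T17 is never granted.

C14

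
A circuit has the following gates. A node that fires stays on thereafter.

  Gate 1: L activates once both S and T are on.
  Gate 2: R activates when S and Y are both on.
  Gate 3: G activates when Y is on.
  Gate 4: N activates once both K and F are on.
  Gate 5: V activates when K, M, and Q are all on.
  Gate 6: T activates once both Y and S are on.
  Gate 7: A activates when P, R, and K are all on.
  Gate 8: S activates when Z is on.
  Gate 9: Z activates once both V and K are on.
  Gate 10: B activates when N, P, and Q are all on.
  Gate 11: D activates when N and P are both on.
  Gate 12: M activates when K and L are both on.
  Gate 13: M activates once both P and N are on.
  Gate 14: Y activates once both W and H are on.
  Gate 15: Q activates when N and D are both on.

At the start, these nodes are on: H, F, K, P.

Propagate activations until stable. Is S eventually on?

Yes

Gate 4: K and F on → N on.
Gate 11: N and P on → D on.
P and N are on, so M activates (Gate 13).
Gate 15: N and D on → Q on.
K, M, and Q are on, so V activates (Gate 5).
V and K are on, so Z activates (Gate 9).
Gate 8: Z on → S on.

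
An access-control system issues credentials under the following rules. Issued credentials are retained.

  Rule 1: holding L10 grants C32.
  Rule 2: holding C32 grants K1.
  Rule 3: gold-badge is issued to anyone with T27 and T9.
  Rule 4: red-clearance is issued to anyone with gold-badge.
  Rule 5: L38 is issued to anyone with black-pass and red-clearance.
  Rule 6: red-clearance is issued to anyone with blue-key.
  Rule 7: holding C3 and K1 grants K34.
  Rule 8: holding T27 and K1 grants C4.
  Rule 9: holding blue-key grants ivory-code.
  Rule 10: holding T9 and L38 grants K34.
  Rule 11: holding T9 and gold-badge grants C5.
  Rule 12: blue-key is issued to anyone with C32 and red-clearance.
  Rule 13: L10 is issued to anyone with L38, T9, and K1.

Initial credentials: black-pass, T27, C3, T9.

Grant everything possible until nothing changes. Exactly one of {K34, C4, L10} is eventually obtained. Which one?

Holding T27 and T9 grants gold-badge (Rule 3).
Holding gold-badge grants red-clearance (Rule 4).
Holding black-pass and red-clearance grants L38 (Rule 5).
Holding T9 and L38 grants K34 (Rule 10).
L10 would need L38, T9, and K1 (Rule 13), but K1 is never granted. C4 would need T27 and K1 (Rule 8), but K1 is never granted.

K34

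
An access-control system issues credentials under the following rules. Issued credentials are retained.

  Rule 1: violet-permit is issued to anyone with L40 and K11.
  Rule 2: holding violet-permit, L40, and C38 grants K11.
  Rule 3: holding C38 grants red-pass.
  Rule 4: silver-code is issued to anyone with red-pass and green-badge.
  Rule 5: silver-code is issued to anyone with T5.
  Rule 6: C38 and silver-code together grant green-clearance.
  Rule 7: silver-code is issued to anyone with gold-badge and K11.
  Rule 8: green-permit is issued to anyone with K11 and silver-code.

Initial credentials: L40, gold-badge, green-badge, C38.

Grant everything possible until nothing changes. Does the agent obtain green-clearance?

Holding C38 grants red-pass (Rule 3).
Holding red-pass and green-badge grants silver-code (Rule 4).
Holding C38 and silver-code grants green-clearance (Rule 6).

Yes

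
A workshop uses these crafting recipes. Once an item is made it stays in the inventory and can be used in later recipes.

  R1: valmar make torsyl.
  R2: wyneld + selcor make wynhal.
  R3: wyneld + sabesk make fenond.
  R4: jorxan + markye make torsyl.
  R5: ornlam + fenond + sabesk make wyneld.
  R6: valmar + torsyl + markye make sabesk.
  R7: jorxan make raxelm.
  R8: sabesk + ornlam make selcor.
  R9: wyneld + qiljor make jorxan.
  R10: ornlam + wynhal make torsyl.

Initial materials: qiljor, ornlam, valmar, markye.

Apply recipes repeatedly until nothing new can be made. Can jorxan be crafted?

No

jorxan would need wyneld and qiljor (R9), but wyneld is never obtained.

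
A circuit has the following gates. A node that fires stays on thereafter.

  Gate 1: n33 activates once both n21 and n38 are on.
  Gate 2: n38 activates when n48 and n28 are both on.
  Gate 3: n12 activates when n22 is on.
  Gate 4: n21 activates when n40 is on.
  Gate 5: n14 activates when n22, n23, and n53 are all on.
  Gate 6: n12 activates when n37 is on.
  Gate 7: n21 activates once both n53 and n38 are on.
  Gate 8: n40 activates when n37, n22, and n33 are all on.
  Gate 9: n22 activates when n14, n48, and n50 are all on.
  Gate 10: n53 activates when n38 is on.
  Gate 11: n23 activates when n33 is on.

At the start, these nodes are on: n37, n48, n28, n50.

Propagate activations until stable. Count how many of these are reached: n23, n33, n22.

Gate 2: n48 and n28 on → n38 on.
n38 is on, so n53 activates (Gate 10).
n53 and n38 are on, so n21 activates (Gate 7).
Gate 1: n21 and n38 on → n33 on.
n33 is on, so n23 activates (Gate 11).
n23: reached.
n33: reached.
n22 would need n14, n48, and n50 (Gate 9), but n14 never turns on.
Reached: n23 and n33 — 2 of the 3.

2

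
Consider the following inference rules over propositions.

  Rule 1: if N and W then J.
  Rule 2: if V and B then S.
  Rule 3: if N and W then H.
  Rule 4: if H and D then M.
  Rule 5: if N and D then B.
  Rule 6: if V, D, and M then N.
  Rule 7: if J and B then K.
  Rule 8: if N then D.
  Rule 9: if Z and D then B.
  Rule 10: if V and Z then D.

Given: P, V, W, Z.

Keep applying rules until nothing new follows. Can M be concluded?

No

M would need H and D (Rule 4), but H is never established.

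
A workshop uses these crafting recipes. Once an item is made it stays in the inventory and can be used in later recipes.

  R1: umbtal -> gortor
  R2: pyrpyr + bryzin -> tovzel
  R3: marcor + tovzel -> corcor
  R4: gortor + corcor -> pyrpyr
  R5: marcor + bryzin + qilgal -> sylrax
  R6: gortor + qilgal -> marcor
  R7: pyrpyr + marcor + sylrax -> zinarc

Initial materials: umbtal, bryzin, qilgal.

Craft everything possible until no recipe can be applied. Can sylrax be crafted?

Yes

umbtal -> gortor (R1).
gortor + qilgal -> marcor (R6).
marcor + bryzin + qilgal -> sylrax (R5).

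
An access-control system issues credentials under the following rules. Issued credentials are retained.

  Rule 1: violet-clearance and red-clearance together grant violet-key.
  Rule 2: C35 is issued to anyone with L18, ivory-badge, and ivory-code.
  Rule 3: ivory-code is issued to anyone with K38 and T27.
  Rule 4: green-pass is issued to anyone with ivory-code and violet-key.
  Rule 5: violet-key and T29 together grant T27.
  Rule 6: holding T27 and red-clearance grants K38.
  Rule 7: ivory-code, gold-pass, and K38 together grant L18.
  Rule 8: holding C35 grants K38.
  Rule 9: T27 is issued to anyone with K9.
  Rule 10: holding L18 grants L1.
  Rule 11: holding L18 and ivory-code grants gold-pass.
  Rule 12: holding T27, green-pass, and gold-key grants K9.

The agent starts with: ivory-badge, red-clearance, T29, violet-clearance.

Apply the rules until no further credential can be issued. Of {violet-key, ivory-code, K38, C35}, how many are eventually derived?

3

Holding violet-clearance and red-clearance grants violet-key (Rule 1).
Holding violet-key and T29 grants T27 (Rule 5).
Holding T27 and red-clearance grants K38 (Rule 6).
Holding K38 and T27 grants ivory-code (Rule 3).
violet-key: reached.
ivory-code: reached.
K38: reached.
C35 would need L18, ivory-badge, and ivory-code (Rule 2), but L18 is never granted.
Reached: violet-key, ivory-code, and K38 — 3 of the 4.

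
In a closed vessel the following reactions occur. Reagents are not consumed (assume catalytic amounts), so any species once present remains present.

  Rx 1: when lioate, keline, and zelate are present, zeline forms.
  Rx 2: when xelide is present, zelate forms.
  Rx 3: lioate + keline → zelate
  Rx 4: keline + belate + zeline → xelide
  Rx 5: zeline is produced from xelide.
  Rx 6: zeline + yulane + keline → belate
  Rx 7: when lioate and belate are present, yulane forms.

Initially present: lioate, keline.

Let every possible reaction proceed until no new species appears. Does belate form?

belate would need zeline, yulane, and keline (Rx 6), but yulane never forms.

No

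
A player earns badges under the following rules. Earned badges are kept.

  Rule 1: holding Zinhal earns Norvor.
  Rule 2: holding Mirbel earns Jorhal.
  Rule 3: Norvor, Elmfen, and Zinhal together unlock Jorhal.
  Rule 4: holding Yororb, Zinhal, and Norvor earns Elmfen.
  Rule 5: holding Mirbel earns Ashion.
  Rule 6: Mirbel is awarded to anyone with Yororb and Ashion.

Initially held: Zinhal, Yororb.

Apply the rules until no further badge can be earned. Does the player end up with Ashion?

No

Ashion would need Mirbel (Rule 5), but Mirbel is never earned.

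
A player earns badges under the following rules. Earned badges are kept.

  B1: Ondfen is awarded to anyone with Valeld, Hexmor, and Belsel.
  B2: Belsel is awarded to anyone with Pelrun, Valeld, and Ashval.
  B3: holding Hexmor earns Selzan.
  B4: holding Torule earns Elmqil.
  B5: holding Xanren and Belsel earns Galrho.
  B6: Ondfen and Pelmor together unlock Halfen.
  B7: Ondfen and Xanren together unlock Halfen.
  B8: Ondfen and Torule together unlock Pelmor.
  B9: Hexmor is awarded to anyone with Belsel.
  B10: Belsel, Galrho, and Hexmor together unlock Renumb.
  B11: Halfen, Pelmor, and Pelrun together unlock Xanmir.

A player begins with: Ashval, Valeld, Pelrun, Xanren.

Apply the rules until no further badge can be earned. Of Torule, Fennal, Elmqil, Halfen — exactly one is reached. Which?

With Pelrun, Valeld, and Ashval, Belsel is earned (B2).
With Belsel, Hexmor is earned (B9).
With Valeld, Hexmor, and Belsel, Ondfen is earned (B1).
With Ondfen and Xanren, Halfen is earned (B7).
No rule produces Torule, and it is not given. Elmqil would need Torule (B4), but Torule is never earned. No rule produces Fennal, and it is not given.

Halfen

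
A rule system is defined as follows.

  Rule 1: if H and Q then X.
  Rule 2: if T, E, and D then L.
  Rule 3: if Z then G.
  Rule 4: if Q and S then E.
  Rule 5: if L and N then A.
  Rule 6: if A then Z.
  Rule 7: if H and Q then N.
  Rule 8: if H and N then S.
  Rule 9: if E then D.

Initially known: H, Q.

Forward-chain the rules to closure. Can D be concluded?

Yes

H and Q hold, so N follows (Rule 7).
From H and N, Rule 8 gives S.
Q and S hold, so E follows (Rule 4).
E holds, so D follows (Rule 9).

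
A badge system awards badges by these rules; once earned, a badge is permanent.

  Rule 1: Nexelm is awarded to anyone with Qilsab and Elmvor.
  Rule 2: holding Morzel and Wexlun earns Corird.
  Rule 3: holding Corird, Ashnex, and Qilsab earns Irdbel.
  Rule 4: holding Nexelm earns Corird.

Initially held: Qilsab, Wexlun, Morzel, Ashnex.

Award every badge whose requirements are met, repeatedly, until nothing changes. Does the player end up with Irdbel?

With Morzel and Wexlun, Corird is earned (Rule 2).
With Corird, Ashnex, and Qilsab, Irdbel is earned (Rule 3).

Yes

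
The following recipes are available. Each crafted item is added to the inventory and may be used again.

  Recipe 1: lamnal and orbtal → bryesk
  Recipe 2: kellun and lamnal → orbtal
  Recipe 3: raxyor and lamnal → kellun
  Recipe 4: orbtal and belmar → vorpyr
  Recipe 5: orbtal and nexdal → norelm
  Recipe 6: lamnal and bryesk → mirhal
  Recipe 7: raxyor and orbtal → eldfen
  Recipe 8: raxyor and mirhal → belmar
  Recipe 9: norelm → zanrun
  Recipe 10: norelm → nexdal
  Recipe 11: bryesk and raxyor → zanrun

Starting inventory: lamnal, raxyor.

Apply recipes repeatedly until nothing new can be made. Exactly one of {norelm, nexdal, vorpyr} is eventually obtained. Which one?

vorpyr

raxyor and lamnal → kellun (Recipe 3).
Using Recipe 2, kellun and lamnal make orbtal.
Using Recipe 1, lamnal and orbtal make bryesk.
lamnal and bryesk → mirhal (Recipe 6).
raxyor and mirhal → belmar (Recipe 8).
Using Recipe 4, orbtal and belmar make vorpyr.
nexdal would need norelm (Recipe 10), but norelm is never obtained. norelm would need orbtal and nexdal (Recipe 5), but nexdal is never obtained.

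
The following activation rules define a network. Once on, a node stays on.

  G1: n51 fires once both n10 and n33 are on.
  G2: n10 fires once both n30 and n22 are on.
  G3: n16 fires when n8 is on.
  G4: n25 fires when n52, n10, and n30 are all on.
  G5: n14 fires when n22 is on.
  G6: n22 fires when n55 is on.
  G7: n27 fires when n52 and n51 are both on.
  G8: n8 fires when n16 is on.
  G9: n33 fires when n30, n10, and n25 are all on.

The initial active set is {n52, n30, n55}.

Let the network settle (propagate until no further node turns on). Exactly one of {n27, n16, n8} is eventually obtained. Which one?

n27

n55 is on, so n22 fires (G6).
n30 and n22 are on, so n10 fires (G2).
G4: n52, n10, and n30 on → n25 on.
n30, n10, and n25 are on, so n33 fires (G9).
G1: n10 and n33 on → n51 on.
G7: n52 and n51 on → n27 on.
n16 would need n8 (G3), but n8 never turns on. n8 would need n16 (G8), but n16 never turns on.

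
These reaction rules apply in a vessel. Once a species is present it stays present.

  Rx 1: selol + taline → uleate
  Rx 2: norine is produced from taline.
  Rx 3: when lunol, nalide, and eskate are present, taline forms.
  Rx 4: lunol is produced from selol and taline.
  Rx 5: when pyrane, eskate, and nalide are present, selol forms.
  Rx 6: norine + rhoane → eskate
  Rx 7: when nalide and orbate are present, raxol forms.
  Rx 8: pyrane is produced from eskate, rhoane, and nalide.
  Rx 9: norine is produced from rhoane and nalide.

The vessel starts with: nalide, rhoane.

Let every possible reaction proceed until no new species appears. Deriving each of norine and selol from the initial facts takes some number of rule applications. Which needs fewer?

norine

norine: rhoane and nalide present → norine forms (Rx 9). [1 rule application]
selol: rhoane and nalide present → norine forms (Rx 9). norine and rhoane present → eskate forms (Rx 6). eskate, rhoane, and nalide present → pyrane forms (Rx 8). pyrane, eskate, and nalide present → selol forms (Rx 5). [4 rule applications]
norine needs fewer.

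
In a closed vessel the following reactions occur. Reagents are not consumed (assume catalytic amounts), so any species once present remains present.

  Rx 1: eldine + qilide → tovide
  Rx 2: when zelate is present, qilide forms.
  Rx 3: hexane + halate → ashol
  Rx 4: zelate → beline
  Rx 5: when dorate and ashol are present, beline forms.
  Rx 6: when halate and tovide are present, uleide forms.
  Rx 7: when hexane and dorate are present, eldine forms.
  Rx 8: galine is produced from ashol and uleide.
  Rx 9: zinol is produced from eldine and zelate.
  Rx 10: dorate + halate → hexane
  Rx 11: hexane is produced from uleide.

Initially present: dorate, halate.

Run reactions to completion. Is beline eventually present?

Yes

dorate and halate present → hexane forms (Rx 10).
hexane and halate present → ashol forms (Rx 3).
dorate and ashol present → beline forms (Rx 5).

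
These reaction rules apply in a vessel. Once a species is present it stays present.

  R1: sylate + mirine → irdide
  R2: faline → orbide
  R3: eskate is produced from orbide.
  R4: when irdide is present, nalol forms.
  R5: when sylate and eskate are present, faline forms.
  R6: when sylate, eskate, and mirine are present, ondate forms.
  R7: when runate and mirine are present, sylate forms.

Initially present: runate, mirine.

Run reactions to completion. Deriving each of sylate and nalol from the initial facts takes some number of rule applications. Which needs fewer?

sylate

sylate: runate and mirine present → sylate forms (R7). [1 rule application]
nalol: runate and mirine present → sylate forms (R7). sylate and mirine present → irdide forms (R1). irdide present → nalol forms (R4). [3 rule applications]
sylate needs fewer.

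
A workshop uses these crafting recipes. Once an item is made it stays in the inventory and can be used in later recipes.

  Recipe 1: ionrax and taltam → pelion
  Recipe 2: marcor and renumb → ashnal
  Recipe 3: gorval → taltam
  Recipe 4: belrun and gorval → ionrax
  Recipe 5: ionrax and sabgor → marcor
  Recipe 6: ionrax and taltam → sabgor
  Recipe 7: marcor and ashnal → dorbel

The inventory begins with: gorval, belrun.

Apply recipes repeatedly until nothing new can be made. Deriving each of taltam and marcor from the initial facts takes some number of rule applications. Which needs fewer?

taltam

taltam: Using Recipe 3, gorval makes taltam. [1 rule application]
marcor: Using Recipe 3, gorval makes taltam. belrun and gorval → ionrax (Recipe 4). ionrax and taltam → sabgor (Recipe 6). ionrax and sabgor → marcor (Recipe 5). [4 rule applications]
taltam needs fewer.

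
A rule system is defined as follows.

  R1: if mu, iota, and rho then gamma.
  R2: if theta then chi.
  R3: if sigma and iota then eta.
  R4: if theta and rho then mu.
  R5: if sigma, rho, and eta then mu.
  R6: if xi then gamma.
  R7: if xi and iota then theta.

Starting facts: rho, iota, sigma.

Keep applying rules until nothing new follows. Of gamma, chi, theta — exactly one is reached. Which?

sigma and iota hold, so eta follows (R3).
sigma, rho, and eta hold, so mu follows (R5).
From mu, iota, and rho, R1 gives gamma.
chi would need theta (R2), but theta is never established. theta would need xi and iota (R7), but xi is never established.

gamma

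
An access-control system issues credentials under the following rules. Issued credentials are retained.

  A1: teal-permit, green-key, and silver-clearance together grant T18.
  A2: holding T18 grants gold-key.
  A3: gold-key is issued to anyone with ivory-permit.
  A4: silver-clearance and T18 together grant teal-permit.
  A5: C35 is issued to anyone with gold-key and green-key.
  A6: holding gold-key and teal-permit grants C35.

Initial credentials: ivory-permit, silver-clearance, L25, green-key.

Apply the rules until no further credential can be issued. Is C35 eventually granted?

Yes

Holding ivory-permit grants gold-key (A3).
Holding gold-key and green-key grants C35 (A5).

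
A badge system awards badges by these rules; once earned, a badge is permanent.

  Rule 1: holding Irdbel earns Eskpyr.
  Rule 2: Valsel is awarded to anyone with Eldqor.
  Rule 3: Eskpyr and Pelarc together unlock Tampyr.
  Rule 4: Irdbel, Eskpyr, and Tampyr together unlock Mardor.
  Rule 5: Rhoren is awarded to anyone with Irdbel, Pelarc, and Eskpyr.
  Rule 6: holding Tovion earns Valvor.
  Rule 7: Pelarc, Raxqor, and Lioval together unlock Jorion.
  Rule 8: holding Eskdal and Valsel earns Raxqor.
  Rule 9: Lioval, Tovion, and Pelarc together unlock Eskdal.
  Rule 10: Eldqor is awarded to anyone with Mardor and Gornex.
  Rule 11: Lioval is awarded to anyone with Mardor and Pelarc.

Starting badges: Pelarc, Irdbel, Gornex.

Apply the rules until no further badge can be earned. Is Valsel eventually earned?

With Irdbel, Eskpyr is earned (Rule 1).
With Eskpyr and Pelarc, Tampyr is earned (Rule 3).
With Irdbel, Eskpyr, and Tampyr, Mardor is earned (Rule 4).
With Mardor and Gornex, Eldqor is earned (Rule 10).
With Eldqor, Valsel is earned (Rule 2).

Yes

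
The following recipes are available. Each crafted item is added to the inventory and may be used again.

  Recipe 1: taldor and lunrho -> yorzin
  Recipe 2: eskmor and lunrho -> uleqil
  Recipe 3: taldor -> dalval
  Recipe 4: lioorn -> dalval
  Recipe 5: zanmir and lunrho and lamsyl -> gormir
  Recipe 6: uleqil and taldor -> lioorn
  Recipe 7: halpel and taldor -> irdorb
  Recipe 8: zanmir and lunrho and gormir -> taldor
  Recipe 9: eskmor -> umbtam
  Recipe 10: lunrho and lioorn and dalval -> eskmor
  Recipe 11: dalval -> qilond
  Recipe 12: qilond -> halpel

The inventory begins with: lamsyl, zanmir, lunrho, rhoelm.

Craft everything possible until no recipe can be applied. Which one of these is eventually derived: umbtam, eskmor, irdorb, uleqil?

Using Recipe 5, zanmir, lunrho, and lamsyl make gormir.
Using Recipe 8, zanmir, lunrho, and gormir make taldor.
Using Recipe 3, taldor makes dalval.
dalval -> qilond (Recipe 11).
Using Recipe 12, qilond makes halpel.
halpel and taldor -> irdorb (Recipe 7).
uleqil would need eskmor and lunrho (Recipe 2), but eskmor is never obtained. eskmor would need lunrho, lioorn, and dalval (Recipe 10), but lioorn is never obtained. umbtam would need eskmor (Recipe 9), but eskmor is never obtained.

irdorb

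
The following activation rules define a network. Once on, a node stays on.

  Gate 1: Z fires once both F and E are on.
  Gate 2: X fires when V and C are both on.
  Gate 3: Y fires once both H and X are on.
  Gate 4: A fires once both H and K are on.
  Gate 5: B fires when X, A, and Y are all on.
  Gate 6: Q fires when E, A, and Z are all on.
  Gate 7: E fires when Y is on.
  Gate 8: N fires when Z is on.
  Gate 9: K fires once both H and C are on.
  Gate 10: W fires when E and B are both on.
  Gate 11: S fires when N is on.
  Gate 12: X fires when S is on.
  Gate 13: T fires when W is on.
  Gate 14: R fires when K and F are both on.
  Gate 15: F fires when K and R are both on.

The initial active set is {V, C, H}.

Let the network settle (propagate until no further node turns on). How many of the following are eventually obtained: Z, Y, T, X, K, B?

5

Gate 2: V and C on → X on.
Gate 9: H and C on → K on.
H and X are on, so Y fires (Gate 3).
Gate 4: H and K on → A on.
Gate 5: X, A, and Y on → B on.
Gate 7: Y on → E on.
Gate 10: E and B on → W on.
W is on, so T fires (Gate 13).
Z would need F and E (Gate 1), but F never turns on.
Y: reached.
T: reached.
X: reached.
K: reached.
B: reached.
Reached: Y, T, X, K, and B — 5 of the 6.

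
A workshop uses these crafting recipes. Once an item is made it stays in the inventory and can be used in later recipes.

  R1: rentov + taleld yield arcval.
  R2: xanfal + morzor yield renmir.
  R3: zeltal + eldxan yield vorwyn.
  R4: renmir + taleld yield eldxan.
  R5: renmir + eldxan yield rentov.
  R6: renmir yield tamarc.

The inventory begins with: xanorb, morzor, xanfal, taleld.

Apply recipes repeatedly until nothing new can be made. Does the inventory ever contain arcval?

Yes

Using R2, xanfal and morzor make renmir.
Using R4, renmir and taleld make eldxan.
renmir + eldxan → rentov (R5).
Using R1, rentov and taleld make arcval.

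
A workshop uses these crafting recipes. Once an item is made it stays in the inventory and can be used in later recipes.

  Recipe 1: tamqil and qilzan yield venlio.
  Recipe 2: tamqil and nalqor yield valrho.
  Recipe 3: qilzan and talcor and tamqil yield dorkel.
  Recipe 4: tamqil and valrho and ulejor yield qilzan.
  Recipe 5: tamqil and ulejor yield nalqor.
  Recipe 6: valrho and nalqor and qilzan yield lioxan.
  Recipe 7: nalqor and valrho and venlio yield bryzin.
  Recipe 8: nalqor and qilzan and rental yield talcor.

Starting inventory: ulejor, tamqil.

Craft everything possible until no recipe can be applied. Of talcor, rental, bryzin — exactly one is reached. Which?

bryzin

tamqil and ulejor → nalqor (Recipe 5).
tamqil and nalqor → valrho (Recipe 2).
tamqil and valrho and ulejor → qilzan (Recipe 4).
tamqil and qilzan → venlio (Recipe 1).
Using Recipe 7, nalqor, valrho, and venlio make bryzin.
No rule produces rental, and it is not given. talcor would need nalqor, qilzan, and rental (Recipe 8), but rental is never obtained.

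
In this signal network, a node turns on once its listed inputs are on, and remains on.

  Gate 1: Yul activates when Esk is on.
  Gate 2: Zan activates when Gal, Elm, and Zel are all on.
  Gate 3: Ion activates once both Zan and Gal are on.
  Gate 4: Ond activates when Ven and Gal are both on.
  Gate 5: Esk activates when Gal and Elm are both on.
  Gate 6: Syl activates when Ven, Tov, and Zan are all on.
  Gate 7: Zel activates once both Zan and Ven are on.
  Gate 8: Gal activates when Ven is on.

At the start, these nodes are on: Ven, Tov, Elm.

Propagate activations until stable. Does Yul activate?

Yes

Ven is on, so Gal activates (Gate 8).
Gal and Elm are on, so Esk activates (Gate 5).
Esk is on, so Yul activates (Gate 1).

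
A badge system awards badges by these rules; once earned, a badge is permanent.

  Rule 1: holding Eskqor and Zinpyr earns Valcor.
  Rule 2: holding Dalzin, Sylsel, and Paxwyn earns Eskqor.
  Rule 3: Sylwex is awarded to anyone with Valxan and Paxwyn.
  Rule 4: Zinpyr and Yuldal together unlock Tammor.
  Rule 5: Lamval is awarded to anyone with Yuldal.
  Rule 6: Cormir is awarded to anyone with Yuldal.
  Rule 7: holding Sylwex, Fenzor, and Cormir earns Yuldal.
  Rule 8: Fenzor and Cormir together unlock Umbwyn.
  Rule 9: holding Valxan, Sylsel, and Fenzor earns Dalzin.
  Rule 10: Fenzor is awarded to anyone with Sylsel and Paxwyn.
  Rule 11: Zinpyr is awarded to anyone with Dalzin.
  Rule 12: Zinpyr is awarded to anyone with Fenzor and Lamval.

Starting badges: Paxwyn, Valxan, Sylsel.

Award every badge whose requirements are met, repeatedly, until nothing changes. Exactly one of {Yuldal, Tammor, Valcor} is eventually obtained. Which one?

With Sylsel and Paxwyn, Fenzor is earned (Rule 10).
With Valxan, Sylsel, and Fenzor, Dalzin is earned (Rule 9).
With Dalzin, Zinpyr is earned (Rule 11).
With Dalzin, Sylsel, and Paxwyn, Eskqor is earned (Rule 2).
With Eskqor and Zinpyr, Valcor is earned (Rule 1).
Tammor would need Zinpyr and Yuldal (Rule 4), but Yuldal is never earned. Yuldal would need Sylwex, Fenzor, and Cormir (Rule 7), but Cormir is never earned.

Valcor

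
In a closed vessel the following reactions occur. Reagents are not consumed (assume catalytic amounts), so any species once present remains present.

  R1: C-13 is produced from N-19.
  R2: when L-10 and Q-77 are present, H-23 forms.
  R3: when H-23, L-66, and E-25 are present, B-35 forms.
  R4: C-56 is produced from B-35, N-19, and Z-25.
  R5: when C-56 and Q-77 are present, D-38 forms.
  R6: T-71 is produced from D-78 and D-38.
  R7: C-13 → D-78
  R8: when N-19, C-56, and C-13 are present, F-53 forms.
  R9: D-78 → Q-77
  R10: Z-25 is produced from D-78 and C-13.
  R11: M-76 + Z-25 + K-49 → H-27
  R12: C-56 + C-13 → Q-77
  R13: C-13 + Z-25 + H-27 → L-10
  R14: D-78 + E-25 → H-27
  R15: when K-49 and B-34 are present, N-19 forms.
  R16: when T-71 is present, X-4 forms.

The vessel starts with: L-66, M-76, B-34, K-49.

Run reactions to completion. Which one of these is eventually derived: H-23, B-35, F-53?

K-49 and B-34 present → N-19 forms (R15).
N-19 present → C-13 forms (R1).
C-13 present → D-78 forms (R7).
D-78 and C-13 present → Z-25 forms (R10).
D-78 present → Q-77 forms (R9).
M-76, Z-25, and K-49 present → H-27 forms (R11).
C-13, Z-25, and H-27 present → L-10 forms (R13).
L-10 and Q-77 present → H-23 forms (R2).
F-53 would need N-19, C-56, and C-13 (R8), but C-56 never forms. B-35 would need H-23, L-66, and E-25 (R3), but E-25 never forms.

H-23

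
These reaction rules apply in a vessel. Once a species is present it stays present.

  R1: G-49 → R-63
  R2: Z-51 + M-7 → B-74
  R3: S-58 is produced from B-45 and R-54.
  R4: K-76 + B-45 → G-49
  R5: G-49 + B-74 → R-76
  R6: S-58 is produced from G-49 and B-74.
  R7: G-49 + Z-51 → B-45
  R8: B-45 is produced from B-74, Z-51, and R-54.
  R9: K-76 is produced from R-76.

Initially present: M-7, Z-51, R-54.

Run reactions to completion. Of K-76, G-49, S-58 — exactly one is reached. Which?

Z-51 and M-7 present → B-74 forms (R2).
B-74, Z-51, and R-54 present → B-45 forms (R8).
B-45 and R-54 present → S-58 forms (R3).
K-76 would need R-76 (R9), but R-76 never forms. G-49 would need K-76 and B-45 (R4), but K-76 never forms.

S-58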